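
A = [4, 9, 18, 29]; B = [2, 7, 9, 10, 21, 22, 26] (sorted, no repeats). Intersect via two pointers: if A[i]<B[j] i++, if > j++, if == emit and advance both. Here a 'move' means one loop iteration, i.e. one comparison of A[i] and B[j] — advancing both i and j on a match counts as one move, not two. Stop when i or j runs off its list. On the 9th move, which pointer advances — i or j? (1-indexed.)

i=1 j=1: 4>2, j++
i=1 j=2: 4<7, i++
i=2 j=2: 9>7, j++
i=2 j=3: 9==9 emit, i++,j++
i=3 j=4: 18>10, j++
i=3 j=5: 18<21, i++
i=4 j=5: 29>21, j++
i=4 j=6: 29>22, j++
i=4 j=7: 29>26, j++

j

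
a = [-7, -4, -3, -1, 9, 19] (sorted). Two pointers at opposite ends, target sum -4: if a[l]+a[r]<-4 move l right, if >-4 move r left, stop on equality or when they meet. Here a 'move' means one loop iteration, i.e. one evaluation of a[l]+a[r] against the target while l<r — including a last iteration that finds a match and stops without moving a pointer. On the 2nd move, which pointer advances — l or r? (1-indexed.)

r

l=1 r=6: -7+19=12 >-4, r--
l=1 r=5: -7+9=2 >-4, r--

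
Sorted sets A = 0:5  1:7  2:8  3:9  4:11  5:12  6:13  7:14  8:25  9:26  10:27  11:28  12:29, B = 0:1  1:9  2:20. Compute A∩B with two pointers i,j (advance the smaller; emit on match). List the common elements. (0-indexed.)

[i=0,j=0] 5>1 → j++
[i=0,j=1] 5<9 → i++
[i=1,j=1] 7<9 → i++
[i=2,j=1] 8<9 → i++
[i=3,j=1] 9==9 emit → i++,j++
[i=4,j=2] 11<20 → i++
[i=5,j=2] 12<20 → i++
[i=6,j=2] 13<20 → i++
[i=7,j=2] 14<20 → i++
[i=8,j=2] 25>20 → j++

intersection = [9]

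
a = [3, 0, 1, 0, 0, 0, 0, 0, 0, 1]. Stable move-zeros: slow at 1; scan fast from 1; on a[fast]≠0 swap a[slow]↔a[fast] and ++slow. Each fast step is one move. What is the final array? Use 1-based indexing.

[3, 1, 1, 0, 0, 0, 0, 0, 0, 0]

(s=1,f=1) a[fast]=3≠0 swap→a[1]=3 → slow++,fast++
(s=2,f=2) a[fast]=0 → fast++
(s=2,f=3) a[fast]=1≠0 swap→a[2]=1 → slow++,fast++
(s=3,f=4) a[fast]=0 → fast++
(s=3,f=5) a[fast]=0 → fast++
(s=3,f=6) a[fast]=0 → fast++
(s=3,f=7) a[fast]=0 → fast++
(s=3,f=8) a[fast]=0 → fast++
(s=3,f=9) a[fast]=0 → fast++
(s=3,f=10) a[fast]=1≠0 swap→a[3]=1 → slow++,fast++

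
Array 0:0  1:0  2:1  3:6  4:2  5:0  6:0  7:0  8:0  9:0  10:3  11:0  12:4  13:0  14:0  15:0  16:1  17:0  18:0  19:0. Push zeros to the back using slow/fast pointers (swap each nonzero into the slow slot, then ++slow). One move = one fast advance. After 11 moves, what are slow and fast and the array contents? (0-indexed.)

slow=4, fast=11, a=[1, 6, 2, 3, 0, 0, 0, 0, 0, 0, 0, 0, 4, 0, 0, 0, 1, 0, 0, 0]

slow=0 fast=0: a[fast]=0, fast++
slow=0 fast=1: a[fast]=0, fast++
slow=0 fast=2: a[fast]=1≠0 swap→a[0]=1, slow++,fast++
slow=1 fast=3: a[fast]=6≠0 swap→a[1]=6, slow++,fast++
slow=2 fast=4: a[fast]=2≠0 swap→a[2]=2, slow++,fast++
slow=3 fast=5: a[fast]=0, fast++
slow=3 fast=6: a[fast]=0, fast++
slow=3 fast=7: a[fast]=0, fast++
slow=3 fast=8: a[fast]=0, fast++
slow=3 fast=9: a[fast]=0, fast++
slow=3 fast=10: a[fast]=3≠0 swap→a[3]=3, slow++,fast++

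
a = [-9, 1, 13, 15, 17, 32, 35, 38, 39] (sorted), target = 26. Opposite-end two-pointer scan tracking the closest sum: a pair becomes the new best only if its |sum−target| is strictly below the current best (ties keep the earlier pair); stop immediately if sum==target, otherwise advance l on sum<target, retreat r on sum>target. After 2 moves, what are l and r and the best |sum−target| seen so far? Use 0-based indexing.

l=0 r=8: -9+39=30 d=4 *, r--
l=0 r=7: -9+38=29 d=3 *, r--

l=0, r=6, best |Δ|=3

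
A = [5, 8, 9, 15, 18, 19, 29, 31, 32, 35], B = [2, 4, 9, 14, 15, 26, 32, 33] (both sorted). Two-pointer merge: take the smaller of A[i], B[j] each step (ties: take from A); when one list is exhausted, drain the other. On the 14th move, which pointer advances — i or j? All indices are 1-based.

i=1 j=1: A[i]=5>B[j]=2 take 2, j++
i=1 j=2: A[i]=5>B[j]=4 take 4, j++
i=1 j=3: A[i]=5<=B[j]=9 take 5, i++
i=2 j=3: A[i]=8<=B[j]=9 take 8, i++
i=3 j=3: A[i]=9<=B[j]=9 take 9, i++
i=4 j=3: A[i]=15>B[j]=9 take 9, j++
i=4 j=4: A[i]=15>B[j]=14 take 14, j++
i=4 j=5: A[i]=15<=B[j]=15 take 15, i++
i=5 j=5: A[i]=18>B[j]=15 take 15, j++
i=5 j=6: A[i]=18<=B[j]=26 take 18, i++
i=6 j=6: A[i]=19<=B[j]=26 take 19, i++
i=7 j=6: A[i]=29>B[j]=26 take 26, j++
i=7 j=7: A[i]=29<=B[j]=32 take 29, i++
i=8 j=7: A[i]=31<=B[j]=32 take 31, i++

i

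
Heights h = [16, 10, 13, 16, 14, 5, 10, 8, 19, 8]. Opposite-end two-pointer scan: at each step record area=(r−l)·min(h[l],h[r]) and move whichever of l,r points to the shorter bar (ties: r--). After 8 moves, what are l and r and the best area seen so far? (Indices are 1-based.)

[1,10] min(16,8)*9=72 best=72 * → r--
[1,9] min(16,19)*8=128 best=128 * → l++
[2,9] min(10,19)*7=70 best=128 → l++
[3,9] min(13,19)*6=78 best=128 → l++
[4,9] min(16,19)*5=80 best=128 → l++
[5,9] min(14,19)*4=56 best=128 → l++
[6,9] min(5,19)*3=15 best=128 → l++
[7,9] min(10,19)*2=20 best=128 → l++

l=8, r=9, best area=128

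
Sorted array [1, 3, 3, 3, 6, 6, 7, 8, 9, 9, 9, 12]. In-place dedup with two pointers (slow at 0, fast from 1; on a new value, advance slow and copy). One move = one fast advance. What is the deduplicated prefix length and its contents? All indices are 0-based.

slow=0 fast=1: a[fast]=3≠a[slow]=1 write a[1]=3, slow++,fast++
slow=1 fast=2: a[fast]=3=a[slow] dup, fast++
slow=1 fast=3: a[fast]=3=a[slow] dup, fast++
slow=1 fast=4: a[fast]=6≠a[slow]=3 write a[2]=6, slow++,fast++
slow=2 fast=5: a[fast]=6=a[slow] dup, fast++
slow=2 fast=6: a[fast]=7≠a[slow]=6 write a[3]=7, slow++,fast++
slow=3 fast=7: a[fast]=8≠a[slow]=7 write a[4]=8, slow++,fast++
slow=4 fast=8: a[fast]=9≠a[slow]=8 write a[5]=9, slow++,fast++
slow=5 fast=9: a[fast]=9=a[slow] dup, fast++
slow=5 fast=10: a[fast]=9=a[slow] dup, fast++
slow=5 fast=11: a[fast]=12≠a[slow]=9 write a[6]=12, slow++,fast++

length 7; prefix = [1, 3, 6, 7, 8, 9, 12]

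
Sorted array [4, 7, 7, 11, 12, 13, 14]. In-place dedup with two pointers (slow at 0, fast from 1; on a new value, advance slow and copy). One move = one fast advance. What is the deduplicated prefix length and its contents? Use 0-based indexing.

(s=0,f=1) a[fast]=7≠a[slow]=4 write a[1]=7 → slow++,fast++
(s=1,f=2) a[fast]=7=a[slow] dup → fast++
(s=1,f=3) a[fast]=11≠a[slow]=7 write a[2]=11 → slow++,fast++
(s=2,f=4) a[fast]=12≠a[slow]=11 write a[3]=12 → slow++,fast++
(s=3,f=5) a[fast]=13≠a[slow]=12 write a[4]=13 → slow++,fast++
(s=4,f=6) a[fast]=14≠a[slow]=13 write a[5]=14 → slow++,fast++

length 6; prefix = [4, 7, 11, 12, 13, 14]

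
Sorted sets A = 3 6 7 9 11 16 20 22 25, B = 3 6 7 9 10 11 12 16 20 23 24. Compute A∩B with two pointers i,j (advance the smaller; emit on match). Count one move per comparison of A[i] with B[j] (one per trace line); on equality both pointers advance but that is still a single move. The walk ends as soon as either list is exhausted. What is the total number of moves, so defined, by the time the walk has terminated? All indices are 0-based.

i=0 j=0: 3==3 emit, i++,j++
i=1 j=1: 6==6 emit, i++,j++
i=2 j=2: 7==7 emit, i++,j++
i=3 j=3: 9==9 emit, i++,j++
i=4 j=4: 11>10, j++
i=4 j=5: 11==11 emit, i++,j++
i=5 j=6: 16>12, j++
i=5 j=7: 16==16 emit, i++,j++
i=6 j=8: 20==20 emit, i++,j++
i=7 j=9: 22<23, i++
i=8 j=9: 25>23, j++
i=8 j=10: 25>24, j++

12 moves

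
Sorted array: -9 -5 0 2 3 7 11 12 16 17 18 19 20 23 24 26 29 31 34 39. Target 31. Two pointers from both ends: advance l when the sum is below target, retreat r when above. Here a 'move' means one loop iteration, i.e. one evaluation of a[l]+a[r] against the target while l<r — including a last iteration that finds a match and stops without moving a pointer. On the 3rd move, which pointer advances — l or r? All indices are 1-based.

[1,20] -9+39=30 <31 → l++
[2,20] -5+39=34 >31 → r--
[2,19] -5+34=29 <31 → l++

l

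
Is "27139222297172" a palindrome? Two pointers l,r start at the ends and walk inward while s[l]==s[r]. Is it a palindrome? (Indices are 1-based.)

[1,14] '2'=='2' → l++,r--
[2,13] '7'=='7' → l++,r--
[3,12] '1'=='1' → l++,r--
[4,11] '3'!='7' → stop

not a palindrome (mismatch at 4,11)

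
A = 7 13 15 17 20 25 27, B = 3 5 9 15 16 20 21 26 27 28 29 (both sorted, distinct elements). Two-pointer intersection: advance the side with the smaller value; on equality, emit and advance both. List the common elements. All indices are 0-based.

i=0 j=0: 7>3, j++
i=0 j=1: 7>5, j++
i=0 j=2: 7<9, i++
i=1 j=2: 13>9, j++
i=1 j=3: 13<15, i++
i=2 j=3: 15==15 emit, i++,j++
i=3 j=4: 17>16, j++
i=3 j=5: 17<20, i++
i=4 j=5: 20==20 emit, i++,j++
i=5 j=6: 25>21, j++
i=5 j=7: 25<26, i++
i=6 j=7: 27>26, j++
i=6 j=8: 27==27 emit, i++,j++

intersection = [15, 20, 27]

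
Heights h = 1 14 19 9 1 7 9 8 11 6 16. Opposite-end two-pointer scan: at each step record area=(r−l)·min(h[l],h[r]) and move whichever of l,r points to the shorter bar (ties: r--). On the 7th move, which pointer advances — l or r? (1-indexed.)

r

[1,11] min(1,16)*10=10 best=10 * → l++
[2,11] min(14,16)*9=126 best=126 * → l++
[3,11] min(19,16)*8=128 best=128 * → r--
[3,10] min(19,6)*7=42 best=128 → r--
[3,9] min(19,11)*6=66 best=128 → r--
[3,8] min(19,8)*5=40 best=128 → r--
[3,7] min(19,9)*4=36 best=128 → r--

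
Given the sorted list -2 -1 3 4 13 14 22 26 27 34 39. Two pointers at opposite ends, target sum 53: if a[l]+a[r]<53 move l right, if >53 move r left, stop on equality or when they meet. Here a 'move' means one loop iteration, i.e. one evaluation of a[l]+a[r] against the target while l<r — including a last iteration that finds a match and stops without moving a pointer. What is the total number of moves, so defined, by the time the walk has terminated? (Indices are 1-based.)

6 moves

l=1 r=11: -2+39=37 <53, l++
l=2 r=11: -1+39=38 <53, l++
l=3 r=11: 3+39=42 <53, l++
l=4 r=11: 4+39=43 <53, l++
l=5 r=11: 13+39=52 <53, l++
l=6 r=11: 14+39=53, found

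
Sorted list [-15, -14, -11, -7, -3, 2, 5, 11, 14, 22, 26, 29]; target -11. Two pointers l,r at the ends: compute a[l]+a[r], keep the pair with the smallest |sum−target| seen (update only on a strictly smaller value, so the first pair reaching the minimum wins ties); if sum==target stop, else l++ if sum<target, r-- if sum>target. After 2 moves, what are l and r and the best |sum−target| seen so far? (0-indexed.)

l=0 r=11: -15+29=14 d=25 *, r--
l=0 r=10: -15+26=11 d=22 *, r--

l=0, r=9, best |Δ|=22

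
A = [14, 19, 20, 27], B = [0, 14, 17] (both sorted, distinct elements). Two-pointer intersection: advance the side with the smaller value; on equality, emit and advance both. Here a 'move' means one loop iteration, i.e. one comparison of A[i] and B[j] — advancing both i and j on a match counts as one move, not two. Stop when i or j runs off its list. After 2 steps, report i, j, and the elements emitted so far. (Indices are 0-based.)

i=0 j=0: 14>0, j++
i=0 j=1: 14==14 emit, i++,j++

i=1, j=2, emitted=[14]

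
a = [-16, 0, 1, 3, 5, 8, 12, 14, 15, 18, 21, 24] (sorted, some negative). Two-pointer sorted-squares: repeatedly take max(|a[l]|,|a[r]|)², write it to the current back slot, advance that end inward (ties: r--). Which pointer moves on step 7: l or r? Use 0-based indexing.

r

l=0 r=11: |-16|<=|24| out[11]=576, r--
l=0 r=10: |-16|<=|21| out[10]=441, r--
l=0 r=9: |-16|<=|18| out[9]=324, r--
l=0 r=8: |-16|>|15| out[8]=256, l++
l=1 r=8: |0|<=|15| out[7]=225, r--
l=1 r=7: |0|<=|14| out[6]=196, r--
l=1 r=6: |0|<=|12| out[5]=144, r--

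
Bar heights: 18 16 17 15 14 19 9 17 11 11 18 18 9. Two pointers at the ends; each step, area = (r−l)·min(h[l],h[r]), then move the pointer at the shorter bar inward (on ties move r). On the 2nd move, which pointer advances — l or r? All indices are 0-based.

[0,12] min(18,9)*12=108 best=108 * → r--
[0,11] min(18,18)*11=198 best=198 * → r--

r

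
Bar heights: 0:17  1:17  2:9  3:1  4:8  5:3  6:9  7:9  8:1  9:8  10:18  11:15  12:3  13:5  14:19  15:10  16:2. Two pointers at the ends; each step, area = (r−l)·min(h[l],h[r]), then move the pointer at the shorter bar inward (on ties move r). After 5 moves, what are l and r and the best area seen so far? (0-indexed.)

l=0 r=16: min(17,2)*16=32 best=32 *, r--
l=0 r=15: min(17,10)*15=150 best=150 *, r--
l=0 r=14: min(17,19)*14=238 best=238 *, l++
l=1 r=14: min(17,19)*13=221 best=238, l++
l=2 r=14: min(9,19)*12=108 best=238, l++

l=3, r=14, best area=238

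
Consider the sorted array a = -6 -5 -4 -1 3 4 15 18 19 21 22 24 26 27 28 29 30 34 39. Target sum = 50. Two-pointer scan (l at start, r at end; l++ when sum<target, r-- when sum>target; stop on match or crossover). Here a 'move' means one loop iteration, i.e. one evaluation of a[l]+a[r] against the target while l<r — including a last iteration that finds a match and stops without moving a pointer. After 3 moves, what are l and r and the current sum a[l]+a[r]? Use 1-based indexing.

l=4, r=19, sum=38

l=1 r=19: -6+39=33 <50, l++
l=2 r=19: -5+39=34 <50, l++
l=3 r=19: -4+39=35 <50, l++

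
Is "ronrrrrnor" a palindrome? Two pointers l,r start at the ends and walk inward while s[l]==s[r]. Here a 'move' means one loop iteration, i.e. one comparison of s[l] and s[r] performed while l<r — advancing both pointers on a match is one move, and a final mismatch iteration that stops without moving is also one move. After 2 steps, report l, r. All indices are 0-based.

l=2, r=7

[0,9] 'r'=='r' → l++,r--
[1,8] 'o'=='o' → l++,r--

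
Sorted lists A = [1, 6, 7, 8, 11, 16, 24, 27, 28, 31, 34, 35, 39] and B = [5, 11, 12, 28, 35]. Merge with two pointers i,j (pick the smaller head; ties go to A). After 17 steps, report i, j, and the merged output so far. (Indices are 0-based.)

i=0 j=0: A[i]=1<=B[j]=5 take 1, i++
i=1 j=0: A[i]=6>B[j]=5 take 5, j++
i=1 j=1: A[i]=6<=B[j]=11 take 6, i++
i=2 j=1: A[i]=7<=B[j]=11 take 7, i++
i=3 j=1: A[i]=8<=B[j]=11 take 8, i++
i=4 j=1: A[i]=11<=B[j]=11 take 11, i++
i=5 j=1: A[i]=16>B[j]=11 take 11, j++
i=5 j=2: A[i]=16>B[j]=12 take 12, j++
i=5 j=3: A[i]=16<=B[j]=28 take 16, i++
i=6 j=3: A[i]=24<=B[j]=28 take 24, i++
i=7 j=3: A[i]=27<=B[j]=28 take 27, i++
i=8 j=3: A[i]=28<=B[j]=28 take 28, i++
i=9 j=3: A[i]=31>B[j]=28 take 28, j++
i=9 j=4: A[i]=31<=B[j]=35 take 31, i++
i=10 j=4: A[i]=34<=B[j]=35 take 34, i++
i=11 j=4: A[i]=35<=B[j]=35 take 35, i++
i=12 j=4: A[i]=39>B[j]=35 take 35, j++

i=12, j=5, merged so far=[1, 5, 6, 7, 8, 11, 11, 12, 16, 24, 27, 28, 28, 31, 34, 35, 35]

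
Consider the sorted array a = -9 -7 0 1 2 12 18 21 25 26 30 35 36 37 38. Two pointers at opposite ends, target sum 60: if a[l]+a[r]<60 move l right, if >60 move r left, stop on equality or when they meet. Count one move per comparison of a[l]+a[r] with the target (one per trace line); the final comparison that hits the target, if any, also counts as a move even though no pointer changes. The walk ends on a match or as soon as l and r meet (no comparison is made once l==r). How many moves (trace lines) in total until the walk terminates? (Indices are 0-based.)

[0,14] -9+38=29 <60 → l++
[1,14] -7+38=31 <60 → l++
[2,14] 0+38=38 <60 → l++
[3,14] 1+38=39 <60 → l++
[4,14] 2+38=40 <60 → l++
[5,14] 12+38=50 <60 → l++
[6,14] 18+38=56 <60 → l++
[7,14] 21+38=59 <60 → l++
[8,14] 25+38=63 >60 → r--
[8,13] 25+37=62 >60 → r--
[8,12] 25+36=61 >60 → r--
[8,11] 25+35=60 → found

12 moves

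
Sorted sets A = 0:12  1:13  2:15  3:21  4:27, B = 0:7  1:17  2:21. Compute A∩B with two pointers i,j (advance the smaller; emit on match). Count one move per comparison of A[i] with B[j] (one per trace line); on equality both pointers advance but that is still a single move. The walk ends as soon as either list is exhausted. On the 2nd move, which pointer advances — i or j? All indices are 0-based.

i

[i=0,j=0] 12>7 → j++
[i=0,j=1] 12<17 → i++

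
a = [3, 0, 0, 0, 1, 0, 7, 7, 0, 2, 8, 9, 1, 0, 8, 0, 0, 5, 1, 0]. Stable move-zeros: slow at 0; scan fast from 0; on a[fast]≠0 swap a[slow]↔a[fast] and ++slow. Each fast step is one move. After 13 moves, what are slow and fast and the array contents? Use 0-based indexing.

slow=0 fast=0: a[fast]=3≠0 swap→a[0]=3, slow++,fast++
slow=1 fast=1: a[fast]=0, fast++
slow=1 fast=2: a[fast]=0, fast++
slow=1 fast=3: a[fast]=0, fast++
slow=1 fast=4: a[fast]=1≠0 swap→a[1]=1, slow++,fast++
slow=2 fast=5: a[fast]=0, fast++
slow=2 fast=6: a[fast]=7≠0 swap→a[2]=7, slow++,fast++
slow=3 fast=7: a[fast]=7≠0 swap→a[3]=7, slow++,fast++
slow=4 fast=8: a[fast]=0, fast++
slow=4 fast=9: a[fast]=2≠0 swap→a[4]=2, slow++,fast++
slow=5 fast=10: a[fast]=8≠0 swap→a[5]=8, slow++,fast++
slow=6 fast=11: a[fast]=9≠0 swap→a[6]=9, slow++,fast++
slow=7 fast=12: a[fast]=1≠0 swap→a[7]=1, slow++,fast++

slow=8, fast=13, a=[3, 1, 7, 7, 2, 8, 9, 1, 0, 0, 0, 0, 0, 0, 8, 0, 0, 5, 1, 0]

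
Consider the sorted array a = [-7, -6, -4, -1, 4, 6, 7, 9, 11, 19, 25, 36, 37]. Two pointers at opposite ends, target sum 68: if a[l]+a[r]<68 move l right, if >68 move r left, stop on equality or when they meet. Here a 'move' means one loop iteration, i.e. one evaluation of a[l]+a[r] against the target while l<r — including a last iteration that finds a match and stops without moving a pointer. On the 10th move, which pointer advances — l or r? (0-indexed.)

l

[0,12] -7+37=30 <68 → l++
[1,12] -6+37=31 <68 → l++
[2,12] -4+37=33 <68 → l++
[3,12] -1+37=36 <68 → l++
[4,12] 4+37=41 <68 → l++
[5,12] 6+37=43 <68 → l++
[6,12] 7+37=44 <68 → l++
[7,12] 9+37=46 <68 → l++
[8,12] 11+37=48 <68 → l++
[9,12] 19+37=56 <68 → l++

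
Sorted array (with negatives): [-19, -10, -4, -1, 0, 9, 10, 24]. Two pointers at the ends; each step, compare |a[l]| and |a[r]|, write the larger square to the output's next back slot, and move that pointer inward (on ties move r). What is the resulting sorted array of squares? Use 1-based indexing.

[0, 1, 16, 81, 100, 100, 361, 576]

[1,8] |-19|<=|24| out[8]=576 → r--
[1,7] |-19|>|10| out[7]=361 → l++
[2,7] |-10|<=|10| out[6]=100 → r--
[2,6] |-10|>|9| out[5]=100 → l++
[3,6] |-4|<=|9| out[4]=81 → r--
[3,5] |-4|>|0| out[3]=16 → l++
[4,5] |-1|>|0| out[2]=1 → l++
[5,5] |0|<=|0| out[1]=0 → r--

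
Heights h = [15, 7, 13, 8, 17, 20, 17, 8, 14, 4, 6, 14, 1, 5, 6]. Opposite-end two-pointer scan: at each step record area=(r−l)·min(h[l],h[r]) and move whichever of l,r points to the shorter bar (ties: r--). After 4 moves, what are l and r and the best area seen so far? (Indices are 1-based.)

[1,15] min(15,6)*14=84 best=84 * → r--
[1,14] min(15,5)*13=65 best=84 → r--
[1,13] min(15,1)*12=12 best=84 → r--
[1,12] min(15,14)*11=154 best=154 * → r--

l=1, r=11, best area=154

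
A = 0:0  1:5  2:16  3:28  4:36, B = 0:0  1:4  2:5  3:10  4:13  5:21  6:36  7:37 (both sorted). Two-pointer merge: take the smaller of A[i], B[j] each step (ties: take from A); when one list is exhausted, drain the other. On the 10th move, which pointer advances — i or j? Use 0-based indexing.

i

[i=0,j=0] A[i]=0<=B[j]=0 take 0 → i++
[i=1,j=0] A[i]=5>B[j]=0 take 0 → j++
[i=1,j=1] A[i]=5>B[j]=4 take 4 → j++
[i=1,j=2] A[i]=5<=B[j]=5 take 5 → i++
[i=2,j=2] A[i]=16>B[j]=5 take 5 → j++
[i=2,j=3] A[i]=16>B[j]=10 take 10 → j++
[i=2,j=4] A[i]=16>B[j]=13 take 13 → j++
[i=2,j=5] A[i]=16<=B[j]=21 take 16 → i++
[i=3,j=5] A[i]=28>B[j]=21 take 21 → j++
[i=3,j=6] A[i]=28<=B[j]=36 take 28 → i++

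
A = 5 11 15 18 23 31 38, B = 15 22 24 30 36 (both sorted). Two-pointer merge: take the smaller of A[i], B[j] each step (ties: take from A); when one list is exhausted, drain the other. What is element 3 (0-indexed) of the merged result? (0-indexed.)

merged[3] = 15

i=0 j=0: A[i]=5<=B[j]=15 take 5, i++
i=1 j=0: A[i]=11<=B[j]=15 take 11, i++
i=2 j=0: A[i]=15<=B[j]=15 take 15, i++
i=3 j=0: A[i]=18>B[j]=15 take 15, j++
i=3 j=1: A[i]=18<=B[j]=22 take 18, i++
i=4 j=1: A[i]=23>B[j]=22 take 22, j++
i=4 j=2: A[i]=23<=B[j]=24 take 23, i++
i=5 j=2: A[i]=31>B[j]=24 take 24, j++
i=5 j=3: A[i]=31>B[j]=30 take 30, j++
i=5 j=4: A[i]=31<=B[j]=36 take 31, i++
i=6 j=4: A[i]=38>B[j]=36 take 36, j++
i=6 j=5: B done, take A[i]=38, i++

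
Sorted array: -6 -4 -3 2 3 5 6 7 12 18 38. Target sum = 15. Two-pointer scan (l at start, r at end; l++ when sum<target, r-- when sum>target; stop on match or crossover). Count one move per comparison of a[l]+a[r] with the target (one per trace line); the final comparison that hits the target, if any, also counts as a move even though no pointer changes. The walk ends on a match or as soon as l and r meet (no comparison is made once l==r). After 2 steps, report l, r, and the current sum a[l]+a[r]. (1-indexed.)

l=1 r=11: -6+38=32 >15, r--
l=1 r=10: -6+18=12 <15, l++

l=2, r=10, sum=14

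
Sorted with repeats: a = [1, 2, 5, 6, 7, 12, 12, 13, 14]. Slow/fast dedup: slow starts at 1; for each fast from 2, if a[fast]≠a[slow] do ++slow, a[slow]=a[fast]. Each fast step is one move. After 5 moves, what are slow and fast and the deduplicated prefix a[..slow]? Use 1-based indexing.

slow=6, fast=7, prefix=[1, 2, 5, 6, 7, 12]

slow=1 fast=2: a[fast]=2≠a[slow]=1 write a[2]=2, slow++,fast++
slow=2 fast=3: a[fast]=5≠a[slow]=2 write a[3]=5, slow++,fast++
slow=3 fast=4: a[fast]=6≠a[slow]=5 write a[4]=6, slow++,fast++
slow=4 fast=5: a[fast]=7≠a[slow]=6 write a[5]=7, slow++,fast++
slow=5 fast=6: a[fast]=12≠a[slow]=7 write a[6]=12, slow++,fast++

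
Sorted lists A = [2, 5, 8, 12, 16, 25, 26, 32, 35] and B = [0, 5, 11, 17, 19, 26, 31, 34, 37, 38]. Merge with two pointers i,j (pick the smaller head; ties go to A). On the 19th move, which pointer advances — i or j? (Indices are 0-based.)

j

[i=0,j=0] A[i]=2>B[j]=0 take 0 → j++
[i=0,j=1] A[i]=2<=B[j]=5 take 2 → i++
[i=1,j=1] A[i]=5<=B[j]=5 take 5 → i++
[i=2,j=1] A[i]=8>B[j]=5 take 5 → j++
[i=2,j=2] A[i]=8<=B[j]=11 take 8 → i++
[i=3,j=2] A[i]=12>B[j]=11 take 11 → j++
[i=3,j=3] A[i]=12<=B[j]=17 take 12 → i++
[i=4,j=3] A[i]=16<=B[j]=17 take 16 → i++
[i=5,j=3] A[i]=25>B[j]=17 take 17 → j++
[i=5,j=4] A[i]=25>B[j]=19 take 19 → j++
[i=5,j=5] A[i]=25<=B[j]=26 take 25 → i++
[i=6,j=5] A[i]=26<=B[j]=26 take 26 → i++
[i=7,j=5] A[i]=32>B[j]=26 take 26 → j++
[i=7,j=6] A[i]=32>B[j]=31 take 31 → j++
[i=7,j=7] A[i]=32<=B[j]=34 take 32 → i++
[i=8,j=7] A[i]=35>B[j]=34 take 34 → j++
[i=8,j=8] A[i]=35<=B[j]=37 take 35 → i++
[i=9,j=8] A done, take B[j]=37 → j++
[i=9,j=9] A done, take B[j]=38 → j++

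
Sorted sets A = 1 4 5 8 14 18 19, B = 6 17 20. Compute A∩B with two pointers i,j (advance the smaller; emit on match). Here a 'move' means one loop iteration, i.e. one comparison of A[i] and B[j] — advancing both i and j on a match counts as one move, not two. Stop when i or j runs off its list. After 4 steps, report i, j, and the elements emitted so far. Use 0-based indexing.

[i=0,j=0] 1<6 → i++
[i=1,j=0] 4<6 → i++
[i=2,j=0] 5<6 → i++
[i=3,j=0] 8>6 → j++

i=3, j=1, emitted=[]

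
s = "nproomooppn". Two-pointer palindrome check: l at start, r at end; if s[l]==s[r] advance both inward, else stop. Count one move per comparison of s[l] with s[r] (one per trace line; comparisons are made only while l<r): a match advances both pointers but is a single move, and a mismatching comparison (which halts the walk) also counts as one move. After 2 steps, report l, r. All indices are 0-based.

l=2, r=8

l=0 r=10: 'n'=='n', l++,r--
l=1 r=9: 'p'=='p', l++,r--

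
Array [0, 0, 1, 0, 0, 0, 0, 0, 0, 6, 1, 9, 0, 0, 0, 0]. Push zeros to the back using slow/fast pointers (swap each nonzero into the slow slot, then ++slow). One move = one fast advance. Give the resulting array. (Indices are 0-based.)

[1, 6, 1, 9, 0, 0, 0, 0, 0, 0, 0, 0, 0, 0, 0, 0]

slow=0 fast=0: a[fast]=0, fast++
slow=0 fast=1: a[fast]=0, fast++
slow=0 fast=2: a[fast]=1≠0 swap→a[0]=1, slow++,fast++
slow=1 fast=3: a[fast]=0, fast++
slow=1 fast=4: a[fast]=0, fast++
slow=1 fast=5: a[fast]=0, fast++
slow=1 fast=6: a[fast]=0, fast++
slow=1 fast=7: a[fast]=0, fast++
slow=1 fast=8: a[fast]=0, fast++
slow=1 fast=9: a[fast]=6≠0 swap→a[1]=6, slow++,fast++
slow=2 fast=10: a[fast]=1≠0 swap→a[2]=1, slow++,fast++
slow=3 fast=11: a[fast]=9≠0 swap→a[3]=9, slow++,fast++
slow=4 fast=12: a[fast]=0, fast++
slow=4 fast=13: a[fast]=0, fast++
slow=4 fast=14: a[fast]=0, fast++
slow=4 fast=15: a[fast]=0, fast++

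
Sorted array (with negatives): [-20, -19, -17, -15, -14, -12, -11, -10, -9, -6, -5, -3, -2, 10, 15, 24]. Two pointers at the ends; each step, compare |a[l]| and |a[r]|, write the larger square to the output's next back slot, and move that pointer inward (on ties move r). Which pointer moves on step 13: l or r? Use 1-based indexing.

[1,16] |-20|<=|24| out[16]=576 → r--
[1,15] |-20|>|15| out[15]=400 → l++
[2,15] |-19|>|15| out[14]=361 → l++
[3,15] |-17|>|15| out[13]=289 → l++
[4,15] |-15|<=|15| out[12]=225 → r--
[4,14] |-15|>|10| out[11]=225 → l++
[5,14] |-14|>|10| out[10]=196 → l++
[6,14] |-12|>|10| out[9]=144 → l++
[7,14] |-11|>|10| out[8]=121 → l++
[8,14] |-10|<=|10| out[7]=100 → r--
[8,13] |-10|>|-2| out[6]=100 → l++
[9,13] |-9|>|-2| out[5]=81 → l++
[10,13] |-6|>|-2| out[4]=36 → l++

l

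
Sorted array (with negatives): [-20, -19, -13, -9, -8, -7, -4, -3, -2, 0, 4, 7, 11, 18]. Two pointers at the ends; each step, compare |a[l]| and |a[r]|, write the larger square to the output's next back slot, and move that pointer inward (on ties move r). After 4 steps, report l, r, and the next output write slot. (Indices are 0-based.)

l=3, r=12, next write slot=9

[0,13] |-20|>|18| out[13]=400 → l++
[1,13] |-19|>|18| out[12]=361 → l++
[2,13] |-13|<=|18| out[11]=324 → r--
[2,12] |-13|>|11| out[10]=169 → l++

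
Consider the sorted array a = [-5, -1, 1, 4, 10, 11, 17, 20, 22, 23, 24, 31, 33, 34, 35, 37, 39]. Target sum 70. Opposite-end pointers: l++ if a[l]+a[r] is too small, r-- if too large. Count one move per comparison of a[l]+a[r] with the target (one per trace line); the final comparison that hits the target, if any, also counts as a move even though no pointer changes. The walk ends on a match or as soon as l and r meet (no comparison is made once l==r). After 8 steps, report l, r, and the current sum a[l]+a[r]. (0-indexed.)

l=8, r=16, sum=61

[0,16] -5+39=34 <70 → l++
[1,16] -1+39=38 <70 → l++
[2,16] 1+39=40 <70 → l++
[3,16] 4+39=43 <70 → l++
[4,16] 10+39=49 <70 → l++
[5,16] 11+39=50 <70 → l++
[6,16] 17+39=56 <70 → l++
[7,16] 20+39=59 <70 → l++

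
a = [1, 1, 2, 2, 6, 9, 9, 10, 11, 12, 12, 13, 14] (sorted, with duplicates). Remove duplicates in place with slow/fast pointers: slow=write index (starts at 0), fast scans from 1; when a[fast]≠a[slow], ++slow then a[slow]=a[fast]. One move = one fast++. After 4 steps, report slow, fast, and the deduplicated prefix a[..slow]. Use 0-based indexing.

slow=2, fast=5, prefix=[1, 2, 6]

slow=0 fast=1: a[fast]=1=a[slow] dup, fast++
slow=0 fast=2: a[fast]=2≠a[slow]=1 write a[1]=2, slow++,fast++
slow=1 fast=3: a[fast]=2=a[slow] dup, fast++
slow=1 fast=4: a[fast]=6≠a[slow]=2 write a[2]=6, slow++,fast++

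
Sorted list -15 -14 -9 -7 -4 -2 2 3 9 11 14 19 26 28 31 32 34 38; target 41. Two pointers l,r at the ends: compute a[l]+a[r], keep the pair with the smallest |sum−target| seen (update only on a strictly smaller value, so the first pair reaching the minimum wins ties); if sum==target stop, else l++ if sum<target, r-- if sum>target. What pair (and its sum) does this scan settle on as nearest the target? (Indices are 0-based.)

pair (3, 38) with sum 41 (|Δ|=0)

l=0 r=17: -15+38=23 d=18 *, l++
l=1 r=17: -14+38=24 d=17 *, l++
l=2 r=17: -9+38=29 d=12 *, l++
l=3 r=17: -7+38=31 d=10 *, l++
l=4 r=17: -4+38=34 d=7 *, l++
l=5 r=17: -2+38=36 d=5 *, l++
l=6 r=17: 2+38=40 d=1 *, l++
l=7 r=17: 3+38=41 d=0 *, stop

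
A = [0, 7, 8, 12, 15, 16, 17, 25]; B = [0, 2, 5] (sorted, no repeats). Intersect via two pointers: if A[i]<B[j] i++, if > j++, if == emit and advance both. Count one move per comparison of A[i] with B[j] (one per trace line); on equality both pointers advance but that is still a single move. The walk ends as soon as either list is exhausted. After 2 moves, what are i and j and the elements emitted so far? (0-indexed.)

[i=0,j=0] 0==0 emit → i++,j++
[i=1,j=1] 7>2 → j++

i=1, j=2, emitted=[0]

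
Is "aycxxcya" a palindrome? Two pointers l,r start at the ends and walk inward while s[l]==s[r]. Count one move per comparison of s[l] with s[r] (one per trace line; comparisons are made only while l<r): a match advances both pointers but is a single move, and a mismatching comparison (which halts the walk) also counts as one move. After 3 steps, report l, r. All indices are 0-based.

l=3, r=4

l=0 r=7: 'a'=='a', l++,r--
l=1 r=6: 'y'=='y', l++,r--
l=2 r=5: 'c'=='c', l++,r--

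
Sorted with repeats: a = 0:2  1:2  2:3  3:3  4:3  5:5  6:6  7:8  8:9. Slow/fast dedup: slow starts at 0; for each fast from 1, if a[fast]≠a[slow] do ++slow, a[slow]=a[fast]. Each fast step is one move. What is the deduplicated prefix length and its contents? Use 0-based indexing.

length 6; prefix = [2, 3, 5, 6, 8, 9]

slow=0 fast=1: a[fast]=2=a[slow] dup, fast++
slow=0 fast=2: a[fast]=3≠a[slow]=2 write a[1]=3, slow++,fast++
slow=1 fast=3: a[fast]=3=a[slow] dup, fast++
slow=1 fast=4: a[fast]=3=a[slow] dup, fast++
slow=1 fast=5: a[fast]=5≠a[slow]=3 write a[2]=5, slow++,fast++
slow=2 fast=6: a[fast]=6≠a[slow]=5 write a[3]=6, slow++,fast++
slow=3 fast=7: a[fast]=8≠a[slow]=6 write a[4]=8, slow++,fast++
slow=4 fast=8: a[fast]=9≠a[slow]=8 write a[5]=9, slow++,fast++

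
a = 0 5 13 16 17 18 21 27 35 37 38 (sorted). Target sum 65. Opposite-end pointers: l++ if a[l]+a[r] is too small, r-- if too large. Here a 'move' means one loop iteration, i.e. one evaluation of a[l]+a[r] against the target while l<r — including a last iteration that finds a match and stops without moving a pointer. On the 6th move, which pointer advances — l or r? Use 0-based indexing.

l

l=0 r=10: 0+38=38 <65, l++
l=1 r=10: 5+38=43 <65, l++
l=2 r=10: 13+38=51 <65, l++
l=3 r=10: 16+38=54 <65, l++
l=4 r=10: 17+38=55 <65, l++
l=5 r=10: 18+38=56 <65, l++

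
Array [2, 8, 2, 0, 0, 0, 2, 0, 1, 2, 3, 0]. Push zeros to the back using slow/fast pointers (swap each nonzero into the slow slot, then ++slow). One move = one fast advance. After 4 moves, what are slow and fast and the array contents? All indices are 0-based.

slow=0 fast=0: a[fast]=2≠0 swap→a[0]=2, slow++,fast++
slow=1 fast=1: a[fast]=8≠0 swap→a[1]=8, slow++,fast++
slow=2 fast=2: a[fast]=2≠0 swap→a[2]=2, slow++,fast++
slow=3 fast=3: a[fast]=0, fast++

slow=3, fast=4, a=[2, 8, 2, 0, 0, 0, 2, 0, 1, 2, 3, 0]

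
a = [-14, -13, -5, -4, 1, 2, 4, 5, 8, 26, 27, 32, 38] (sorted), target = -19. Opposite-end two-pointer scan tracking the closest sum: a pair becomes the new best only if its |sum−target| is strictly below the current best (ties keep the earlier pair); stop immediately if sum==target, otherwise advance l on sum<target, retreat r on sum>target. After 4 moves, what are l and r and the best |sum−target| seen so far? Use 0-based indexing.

[0,12] -14+38=24 d=43 * → r--
[0,11] -14+32=18 d=37 * → r--
[0,10] -14+27=13 d=32 * → r--
[0,9] -14+26=12 d=31 * → r--

l=0, r=8, best |Δ|=31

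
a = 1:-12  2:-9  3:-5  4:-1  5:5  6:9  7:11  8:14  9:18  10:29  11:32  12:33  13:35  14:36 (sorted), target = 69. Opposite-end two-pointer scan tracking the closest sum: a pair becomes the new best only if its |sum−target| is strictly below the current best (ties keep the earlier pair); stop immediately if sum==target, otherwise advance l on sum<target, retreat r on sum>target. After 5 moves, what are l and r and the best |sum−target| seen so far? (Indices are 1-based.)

[1,14] -12+36=24 d=45 * → l++
[2,14] -9+36=27 d=42 * → l++
[3,14] -5+36=31 d=38 * → l++
[4,14] -1+36=35 d=34 * → l++
[5,14] 5+36=41 d=28 * → l++

l=6, r=14, best |Δ|=28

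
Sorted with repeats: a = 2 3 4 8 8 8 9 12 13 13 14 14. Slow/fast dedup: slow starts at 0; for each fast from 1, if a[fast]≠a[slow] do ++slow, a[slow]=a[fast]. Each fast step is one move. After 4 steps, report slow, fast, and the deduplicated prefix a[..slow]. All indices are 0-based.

slow=0 fast=1: a[fast]=3≠a[slow]=2 write a[1]=3, slow++,fast++
slow=1 fast=2: a[fast]=4≠a[slow]=3 write a[2]=4, slow++,fast++
slow=2 fast=3: a[fast]=8≠a[slow]=4 write a[3]=8, slow++,fast++
slow=3 fast=4: a[fast]=8=a[slow] dup, fast++

slow=3, fast=5, prefix=[2, 3, 4, 8]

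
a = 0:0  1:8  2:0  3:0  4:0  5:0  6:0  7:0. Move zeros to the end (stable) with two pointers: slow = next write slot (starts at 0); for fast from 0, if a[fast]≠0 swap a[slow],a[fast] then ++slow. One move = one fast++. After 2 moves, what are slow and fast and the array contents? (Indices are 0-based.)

(s=0,f=0) a[fast]=0 → fast++
(s=0,f=1) a[fast]=8≠0 swap→a[0]=8 → slow++,fast++

slow=1, fast=2, a=[8, 0, 0, 0, 0, 0, 0, 0]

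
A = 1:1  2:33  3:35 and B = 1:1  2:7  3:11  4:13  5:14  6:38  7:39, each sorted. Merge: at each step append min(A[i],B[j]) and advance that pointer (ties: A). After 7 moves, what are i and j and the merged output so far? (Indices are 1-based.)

i=3, j=6, merged so far=[1, 1, 7, 11, 13, 14, 33]

i=1 j=1: A[i]=1<=B[j]=1 take 1, i++
i=2 j=1: A[i]=33>B[j]=1 take 1, j++
i=2 j=2: A[i]=33>B[j]=7 take 7, j++
i=2 j=3: A[i]=33>B[j]=11 take 11, j++
i=2 j=4: A[i]=33>B[j]=13 take 13, j++
i=2 j=5: A[i]=33>B[j]=14 take 14, j++
i=2 j=6: A[i]=33<=B[j]=38 take 33, i++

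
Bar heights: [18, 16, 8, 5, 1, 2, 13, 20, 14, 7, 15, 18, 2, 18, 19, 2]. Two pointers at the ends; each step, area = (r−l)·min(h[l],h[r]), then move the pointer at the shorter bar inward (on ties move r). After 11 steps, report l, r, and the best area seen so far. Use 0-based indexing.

l=7, r=11, best area=252

[0,15] min(18,2)*15=30 best=30 * → r--
[0,14] min(18,19)*14=252 best=252 * → l++
[1,14] min(16,19)*13=208 best=252 → l++
[2,14] min(8,19)*12=96 best=252 → l++
[3,14] min(5,19)*11=55 best=252 → l++
[4,14] min(1,19)*10=10 best=252 → l++
[5,14] min(2,19)*9=18 best=252 → l++
[6,14] min(13,19)*8=104 best=252 → l++
[7,14] min(20,19)*7=133 best=252 → r--
[7,13] min(20,18)*6=108 best=252 → r--
[7,12] min(20,2)*5=10 best=252 → r--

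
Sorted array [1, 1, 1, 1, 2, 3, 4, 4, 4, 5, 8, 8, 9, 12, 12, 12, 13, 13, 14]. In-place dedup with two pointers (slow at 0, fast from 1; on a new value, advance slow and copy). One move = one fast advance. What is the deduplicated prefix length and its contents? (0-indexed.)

slow=0 fast=1: a[fast]=1=a[slow] dup, fast++
slow=0 fast=2: a[fast]=1=a[slow] dup, fast++
slow=0 fast=3: a[fast]=1=a[slow] dup, fast++
slow=0 fast=4: a[fast]=2≠a[slow]=1 write a[1]=2, slow++,fast++
slow=1 fast=5: a[fast]=3≠a[slow]=2 write a[2]=3, slow++,fast++
slow=2 fast=6: a[fast]=4≠a[slow]=3 write a[3]=4, slow++,fast++
slow=3 fast=7: a[fast]=4=a[slow] dup, fast++
slow=3 fast=8: a[fast]=4=a[slow] dup, fast++
slow=3 fast=9: a[fast]=5≠a[slow]=4 write a[4]=5, slow++,fast++
slow=4 fast=10: a[fast]=8≠a[slow]=5 write a[5]=8, slow++,fast++
slow=5 fast=11: a[fast]=8=a[slow] dup, fast++
slow=5 fast=12: a[fast]=9≠a[slow]=8 write a[6]=9, slow++,fast++
slow=6 fast=13: a[fast]=12≠a[slow]=9 write a[7]=12, slow++,fast++
slow=7 fast=14: a[fast]=12=a[slow] dup, fast++
slow=7 fast=15: a[fast]=12=a[slow] dup, fast++
slow=7 fast=16: a[fast]=13≠a[slow]=12 write a[8]=13, slow++,fast++
slow=8 fast=17: a[fast]=13=a[slow] dup, fast++
slow=8 fast=18: a[fast]=14≠a[slow]=13 write a[9]=14, slow++,fast++

length 10; prefix = [1, 2, 3, 4, 5, 8, 9, 12, 13, 14]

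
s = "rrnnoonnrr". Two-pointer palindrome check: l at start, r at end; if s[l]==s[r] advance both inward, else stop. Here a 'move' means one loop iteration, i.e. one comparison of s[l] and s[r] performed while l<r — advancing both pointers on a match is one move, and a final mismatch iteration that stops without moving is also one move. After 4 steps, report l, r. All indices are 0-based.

l=0 r=9: 'r'=='r', l++,r--
l=1 r=8: 'r'=='r', l++,r--
l=2 r=7: 'n'=='n', l++,r--
l=3 r=6: 'n'=='n', l++,r--

l=4, r=5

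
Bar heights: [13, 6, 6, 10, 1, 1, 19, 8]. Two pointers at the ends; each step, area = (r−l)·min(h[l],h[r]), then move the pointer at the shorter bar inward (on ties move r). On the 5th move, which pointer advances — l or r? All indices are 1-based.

l

[1,8] min(13,8)*7=56 best=56 * → r--
[1,7] min(13,19)*6=78 best=78 * → l++
[2,7] min(6,19)*5=30 best=78 → l++
[3,7] min(6,19)*4=24 best=78 → l++
[4,7] min(10,19)*3=30 best=78 → l++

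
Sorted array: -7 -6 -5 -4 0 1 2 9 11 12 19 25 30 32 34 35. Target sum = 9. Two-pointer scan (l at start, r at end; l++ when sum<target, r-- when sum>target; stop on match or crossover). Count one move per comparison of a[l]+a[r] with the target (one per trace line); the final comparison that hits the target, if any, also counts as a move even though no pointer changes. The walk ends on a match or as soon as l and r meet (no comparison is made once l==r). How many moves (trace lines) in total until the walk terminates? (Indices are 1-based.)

[1,16] -7+35=28 >9 → r--
[1,15] -7+34=27 >9 → r--
[1,14] -7+32=25 >9 → r--
[1,13] -7+30=23 >9 → r--
[1,12] -7+25=18 >9 → r--
[1,11] -7+19=12 >9 → r--
[1,10] -7+12=5 <9 → l++
[2,10] -6+12=6 <9 → l++
[3,10] -5+12=7 <9 → l++
[4,10] -4+12=8 <9 → l++
[5,10] 0+12=12 >9 → r--
[5,9] 0+11=11 >9 → r--
[5,8] 0+9=9 → found

13 moves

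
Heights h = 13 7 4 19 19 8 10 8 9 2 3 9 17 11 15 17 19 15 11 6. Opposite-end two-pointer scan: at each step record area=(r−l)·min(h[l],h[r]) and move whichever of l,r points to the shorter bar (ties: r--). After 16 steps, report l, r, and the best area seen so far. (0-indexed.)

l=3, r=6, best area=247

[0,19] min(13,6)*19=114 best=114 * → r--
[0,18] min(13,11)*18=198 best=198 * → r--
[0,17] min(13,15)*17=221 best=221 * → l++
[1,17] min(7,15)*16=112 best=221 → l++
[2,17] min(4,15)*15=60 best=221 → l++
[3,17] min(19,15)*14=210 best=221 → r--
[3,16] min(19,19)*13=247 best=247 * → r--
[3,15] min(19,17)*12=204 best=247 → r--
[3,14] min(19,15)*11=165 best=247 → r--
[3,13] min(19,11)*10=110 best=247 → r--
[3,12] min(19,17)*9=153 best=247 → r--
[3,11] min(19,9)*8=72 best=247 → r--
[3,10] min(19,3)*7=21 best=247 → r--
[3,9] min(19,2)*6=12 best=247 → r--
[3,8] min(19,9)*5=45 best=247 → r--
[3,7] min(19,8)*4=32 best=247 → r--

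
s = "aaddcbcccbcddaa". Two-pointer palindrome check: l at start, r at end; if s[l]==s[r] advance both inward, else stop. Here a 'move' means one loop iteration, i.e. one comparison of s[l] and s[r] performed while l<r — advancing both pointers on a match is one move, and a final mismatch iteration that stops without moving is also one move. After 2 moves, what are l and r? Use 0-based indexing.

[0,14] 'a'=='a' → l++,r--
[1,13] 'a'=='a' → l++,r--

l=2, r=12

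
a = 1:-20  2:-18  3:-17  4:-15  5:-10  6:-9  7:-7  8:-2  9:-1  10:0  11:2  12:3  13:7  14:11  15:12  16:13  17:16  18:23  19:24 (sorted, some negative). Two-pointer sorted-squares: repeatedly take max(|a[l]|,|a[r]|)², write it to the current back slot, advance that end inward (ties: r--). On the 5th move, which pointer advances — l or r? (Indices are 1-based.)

[1,19] |-20|<=|24| out[19]=576 → r--
[1,18] |-20|<=|23| out[18]=529 → r--
[1,17] |-20|>|16| out[17]=400 → l++
[2,17] |-18|>|16| out[16]=324 → l++
[3,17] |-17|>|16| out[15]=289 → l++

l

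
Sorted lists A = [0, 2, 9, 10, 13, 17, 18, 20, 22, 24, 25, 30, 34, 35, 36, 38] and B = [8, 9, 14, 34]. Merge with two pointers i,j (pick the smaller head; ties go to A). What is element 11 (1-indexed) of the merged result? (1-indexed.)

i=1 j=1: A[i]=0<=B[j]=8 take 0, i++
i=2 j=1: A[i]=2<=B[j]=8 take 2, i++
i=3 j=1: A[i]=9>B[j]=8 take 8, j++
i=3 j=2: A[i]=9<=B[j]=9 take 9, i++
i=4 j=2: A[i]=10>B[j]=9 take 9, j++
i=4 j=3: A[i]=10<=B[j]=14 take 10, i++
i=5 j=3: A[i]=13<=B[j]=14 take 13, i++
i=6 j=3: A[i]=17>B[j]=14 take 14, j++
i=6 j=4: A[i]=17<=B[j]=34 take 17, i++
i=7 j=4: A[i]=18<=B[j]=34 take 18, i++
i=8 j=4: A[i]=20<=B[j]=34 take 20, i++
i=9 j=4: A[i]=22<=B[j]=34 take 22, i++
i=10 j=4: A[i]=24<=B[j]=34 take 24, i++
i=11 j=4: A[i]=25<=B[j]=34 take 25, i++
i=12 j=4: A[i]=30<=B[j]=34 take 30, i++
i=13 j=4: A[i]=34<=B[j]=34 take 34, i++
i=14 j=4: A[i]=35>B[j]=34 take 34, j++
i=14 j=5: B done, take A[i]=35, i++
i=15 j=5: B done, take A[i]=36, i++
i=16 j=5: B done, take A[i]=38, i++

merged[11] = 20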